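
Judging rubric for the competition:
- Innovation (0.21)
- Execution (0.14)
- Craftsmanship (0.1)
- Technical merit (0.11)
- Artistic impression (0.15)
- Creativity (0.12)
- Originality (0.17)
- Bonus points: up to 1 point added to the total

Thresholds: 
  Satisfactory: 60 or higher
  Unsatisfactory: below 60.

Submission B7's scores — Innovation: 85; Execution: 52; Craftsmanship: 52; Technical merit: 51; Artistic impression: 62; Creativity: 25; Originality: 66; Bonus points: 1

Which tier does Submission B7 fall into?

Satisfactory

Weighted total:
  Innovation 85 × 0.21 = 17.85
  Execution 52 × 0.14 = 7.28
  Craftsmanship 52 × 0.1 = 5.2
  Technical merit 51 × 0.11 = 5.61
  Artistic impression 62 × 0.15 = 9.3
  Creativity 25 × 0.12 = 3
  Originality 66 × 0.17 = 11.22
Sum = 59.46
Bonus points: 59.46 + 1 = 60.46
60.46 ≥ 60 → Satisfactory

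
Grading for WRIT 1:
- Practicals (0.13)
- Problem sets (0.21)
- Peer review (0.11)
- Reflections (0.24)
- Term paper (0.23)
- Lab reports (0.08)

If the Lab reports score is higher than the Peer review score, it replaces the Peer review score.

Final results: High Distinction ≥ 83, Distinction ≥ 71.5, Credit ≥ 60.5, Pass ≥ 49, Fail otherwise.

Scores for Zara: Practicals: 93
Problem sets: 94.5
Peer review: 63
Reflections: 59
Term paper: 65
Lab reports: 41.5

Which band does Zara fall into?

Credit

Lab reports (41.5) ≤ Peer review (63), so Peer review stays at 63.
Weighted total:
  Practicals 93 × 0.13 = 12.09
  Problem sets 94.5 × 0.21 = 19.845
  Peer review 63 × 0.11 = 6.93
  Reflections 59 × 0.24 = 14.16
  Term paper 65 × 0.23 = 14.95
  Lab reports 41.5 × 0.08 = 3.32
Sum = 71.295
71.295 is ≥ 60.5 and < 71.5 → Credit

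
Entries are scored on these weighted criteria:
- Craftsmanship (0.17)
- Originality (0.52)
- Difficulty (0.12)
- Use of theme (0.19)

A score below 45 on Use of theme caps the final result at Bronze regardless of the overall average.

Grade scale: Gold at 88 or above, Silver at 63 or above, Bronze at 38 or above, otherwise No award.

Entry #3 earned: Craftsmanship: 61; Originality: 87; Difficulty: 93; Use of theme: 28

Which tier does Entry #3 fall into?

Use of theme score 28 < 45: minimum not met.
Weighted total:
  Craftsmanship 61 × 0.17 = 10.37
  Originality 87 × 0.52 = 45.24
  Difficulty 93 × 0.12 = 11.16
  Use of theme 28 × 0.19 = 5.32
Sum = 72.09
72.09 would be Silver; cap at Bronze applies → Bronze.

Bronze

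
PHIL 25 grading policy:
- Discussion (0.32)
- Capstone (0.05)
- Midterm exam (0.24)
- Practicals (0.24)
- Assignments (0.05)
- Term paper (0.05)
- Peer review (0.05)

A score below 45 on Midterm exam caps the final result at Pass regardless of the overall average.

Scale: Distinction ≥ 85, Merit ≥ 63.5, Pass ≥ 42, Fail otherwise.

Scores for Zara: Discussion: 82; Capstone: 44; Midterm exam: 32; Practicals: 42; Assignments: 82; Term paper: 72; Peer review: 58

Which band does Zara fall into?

Pass

Midterm exam score 32 < 45: minimum not met.
Weighted total:
  Discussion 82 × 0.32 = 26.24
  Capstone 44 × 0.05 = 2.2
  Midterm exam 32 × 0.24 = 7.68
  Practicals 42 × 0.24 = 10.08
  Assignments 82 × 0.05 = 4.1
  Term paper 72 × 0.05 = 3.6
  Peer review 58 × 0.05 = 2.9
Sum = 56.8
56.8 would be Pass; cap at Pass applies → Pass.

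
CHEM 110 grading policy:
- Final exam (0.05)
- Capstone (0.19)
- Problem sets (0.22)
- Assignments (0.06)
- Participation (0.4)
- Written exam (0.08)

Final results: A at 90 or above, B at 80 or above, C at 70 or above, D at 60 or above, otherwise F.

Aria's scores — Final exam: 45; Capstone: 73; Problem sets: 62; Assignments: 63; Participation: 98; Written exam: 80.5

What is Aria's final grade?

C

Weighted total:
  Final exam 45 × 0.05 = 2.25
  Capstone 73 × 0.19 = 13.87
  Problem sets 62 × 0.22 = 13.64
  Assignments 63 × 0.06 = 3.78
  Participation 98 × 0.4 = 39.2
  Written exam 80.5 × 0.08 = 6.44
Sum = 79.18
79.18 is ≥ 70 and < 80 → C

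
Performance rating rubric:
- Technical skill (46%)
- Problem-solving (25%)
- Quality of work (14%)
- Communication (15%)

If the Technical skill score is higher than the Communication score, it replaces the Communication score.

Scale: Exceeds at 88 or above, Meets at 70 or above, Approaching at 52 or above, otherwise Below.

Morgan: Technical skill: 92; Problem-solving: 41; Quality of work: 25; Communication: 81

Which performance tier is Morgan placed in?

Technical skill (92) > Communication (81), so Communication counts as 92.
Weighted total:
  Technical skill 92 × 0.46 = 42.32
  Problem-solving 41 × 0.25 = 10.25
  Quality of work 25 × 0.14 = 3.5
  Communication 92 × 0.15 = 13.8
Sum = 69.87
69.87 is ≥ 52 and < 70 → Approaching

Approaching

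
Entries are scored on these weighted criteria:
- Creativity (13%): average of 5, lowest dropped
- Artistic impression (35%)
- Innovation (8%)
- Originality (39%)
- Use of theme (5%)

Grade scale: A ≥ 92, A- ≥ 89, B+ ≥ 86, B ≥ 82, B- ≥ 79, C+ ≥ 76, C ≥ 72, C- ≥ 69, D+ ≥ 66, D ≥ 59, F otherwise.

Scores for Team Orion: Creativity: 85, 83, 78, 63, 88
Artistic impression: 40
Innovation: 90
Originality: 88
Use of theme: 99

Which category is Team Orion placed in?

Creativity: drop 63 → average of remaining 4 = 334/4 = 83.5
Weighted total:
  Creativity 83.5 × 0.13 = 10.855
  Artistic impression 40 × 0.35 = 14
  Innovation 90 × 0.08 = 7.2
  Originality 88 × 0.39 = 34.32
  Use of theme 99 × 0.05 = 4.95
Sum = 71.325
71.325 is ≥ 69 and < 72 → C-

C-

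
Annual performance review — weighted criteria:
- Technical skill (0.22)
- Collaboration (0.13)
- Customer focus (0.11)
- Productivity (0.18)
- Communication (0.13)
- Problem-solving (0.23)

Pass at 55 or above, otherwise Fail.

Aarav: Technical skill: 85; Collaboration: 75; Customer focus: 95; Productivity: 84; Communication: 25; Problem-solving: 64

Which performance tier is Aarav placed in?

Pass

Weighted total:
  Technical skill 85 × 0.22 = 18.7
  Collaboration 75 × 0.13 = 9.75
  Customer focus 95 × 0.11 = 10.45
  Productivity 84 × 0.18 = 15.12
  Communication 25 × 0.13 = 3.25
  Problem-solving 64 × 0.23 = 14.72
Sum = 71.99
71.99 ≥ 55 → Pass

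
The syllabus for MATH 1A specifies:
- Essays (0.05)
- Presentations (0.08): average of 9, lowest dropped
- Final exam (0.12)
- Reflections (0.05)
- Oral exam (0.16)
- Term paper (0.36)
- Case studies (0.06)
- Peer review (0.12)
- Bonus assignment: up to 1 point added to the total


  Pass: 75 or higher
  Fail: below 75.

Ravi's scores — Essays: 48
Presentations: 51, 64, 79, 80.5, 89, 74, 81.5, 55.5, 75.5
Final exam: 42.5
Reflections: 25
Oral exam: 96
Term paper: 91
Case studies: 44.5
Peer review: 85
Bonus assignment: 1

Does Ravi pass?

Presentations: drop 51 → average of remaining 8 = 599/8 = 74.875
Weighted total:
  Essays 48 × 0.05 = 2.4
  Presentations 74.875 × 0.08 = 5.99
  Final exam 42.5 × 0.12 = 5.1
  Reflections 25 × 0.05 = 1.25
  Oral exam 96 × 0.16 = 15.36
  Term paper 91 × 0.36 = 32.76
  Case studies 44.5 × 0.06 = 2.67
  Peer review 85 × 0.12 = 10.2
Sum = 75.73
Bonus assignment: 75.73 + 1 = 76.73
76.73 ≥ 75 → Pass

Pass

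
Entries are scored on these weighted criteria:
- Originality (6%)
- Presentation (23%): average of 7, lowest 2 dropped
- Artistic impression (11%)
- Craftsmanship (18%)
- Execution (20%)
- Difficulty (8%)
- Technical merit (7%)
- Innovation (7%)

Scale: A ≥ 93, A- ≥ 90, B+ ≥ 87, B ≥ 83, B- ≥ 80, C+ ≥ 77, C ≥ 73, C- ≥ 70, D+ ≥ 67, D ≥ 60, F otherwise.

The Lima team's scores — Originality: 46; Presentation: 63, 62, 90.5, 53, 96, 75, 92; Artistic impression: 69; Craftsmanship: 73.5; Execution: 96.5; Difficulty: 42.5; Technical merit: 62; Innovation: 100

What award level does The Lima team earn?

Presentation: drop 53, 62 → average of remaining 5 = 416.5/5 = 83.3
Weighted total:
  Originality 46 × 0.06 = 2.76
  Presentation 83.3 × 0.23 = 19.159
  Artistic impression 69 × 0.11 = 7.59
  Craftsmanship 73.5 × 0.18 = 13.23
  Execution 96.5 × 0.2 = 19.3
  Difficulty 42.5 × 0.08 = 3.4
  Technical merit 62 × 0.07 = 4.34
  Innovation 100 × 0.07 = 7
Sum = 76.779
76.779 is ≥ 73 and < 77 → C

C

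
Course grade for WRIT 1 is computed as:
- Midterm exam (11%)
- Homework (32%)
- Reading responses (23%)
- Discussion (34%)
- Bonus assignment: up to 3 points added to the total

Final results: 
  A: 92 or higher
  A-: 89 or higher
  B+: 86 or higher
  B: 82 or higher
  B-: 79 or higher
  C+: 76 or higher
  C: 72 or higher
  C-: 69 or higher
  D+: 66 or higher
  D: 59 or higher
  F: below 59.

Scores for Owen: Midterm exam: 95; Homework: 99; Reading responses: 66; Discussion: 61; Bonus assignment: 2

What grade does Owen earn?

B-

Weighted total:
  Midterm exam 95 × 0.11 = 10.45
  Homework 99 × 0.32 = 31.68
  Reading responses 66 × 0.23 = 15.18
  Discussion 61 × 0.34 = 20.74
Sum = 78.05
Bonus assignment: 78.05 + 2 = 80.05
80.05 is ≥ 79 and < 82 → B-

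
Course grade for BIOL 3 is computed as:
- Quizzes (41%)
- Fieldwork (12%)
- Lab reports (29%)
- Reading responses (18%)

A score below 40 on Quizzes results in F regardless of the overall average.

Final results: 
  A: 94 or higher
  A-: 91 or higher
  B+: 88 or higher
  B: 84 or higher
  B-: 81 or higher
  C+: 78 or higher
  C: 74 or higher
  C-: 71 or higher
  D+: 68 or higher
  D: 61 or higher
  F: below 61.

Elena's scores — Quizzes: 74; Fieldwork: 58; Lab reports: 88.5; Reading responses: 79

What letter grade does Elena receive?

Quizzes score 74 ≥ 40: minimum met.
Weighted total:
  Quizzes 74 × 0.41 = 30.34
  Fieldwork 58 × 0.12 = 6.96
  Lab reports 88.5 × 0.29 = 25.665
  Reading responses 79 × 0.18 = 14.22
Sum = 77.185
77.185 is ≥ 74 and < 78 → C

C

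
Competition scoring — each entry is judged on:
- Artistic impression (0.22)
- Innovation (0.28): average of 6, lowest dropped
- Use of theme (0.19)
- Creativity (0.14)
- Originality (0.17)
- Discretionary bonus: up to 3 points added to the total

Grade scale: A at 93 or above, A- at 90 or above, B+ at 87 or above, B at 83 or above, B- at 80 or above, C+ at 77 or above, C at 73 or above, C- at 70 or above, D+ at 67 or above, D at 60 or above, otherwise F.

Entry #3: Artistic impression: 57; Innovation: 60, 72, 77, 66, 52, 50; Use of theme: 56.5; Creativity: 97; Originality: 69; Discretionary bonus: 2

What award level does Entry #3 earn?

Innovation: drop 50 → average of remaining 5 = 327/5 = 65.4
Weighted total:
  Artistic impression 57 × 0.22 = 12.54
  Innovation 65.4 × 0.28 = 18.312
  Use of theme 56.5 × 0.19 = 10.735
  Creativity 97 × 0.14 = 13.58
  Originality 69 × 0.17 = 11.73
Sum = 66.897
Discretionary bonus: 66.897 + 2 = 68.897
68.897 is ≥ 67 and < 70 → D+

D+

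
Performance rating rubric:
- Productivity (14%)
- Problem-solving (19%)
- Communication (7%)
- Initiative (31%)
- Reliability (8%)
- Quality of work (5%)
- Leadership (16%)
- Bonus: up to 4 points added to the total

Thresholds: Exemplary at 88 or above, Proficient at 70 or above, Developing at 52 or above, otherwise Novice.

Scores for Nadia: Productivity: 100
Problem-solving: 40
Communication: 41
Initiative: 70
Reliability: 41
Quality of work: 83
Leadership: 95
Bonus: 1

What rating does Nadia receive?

Developing

Weighted total:
  Productivity 100 × 0.14 = 14
  Problem-solving 40 × 0.19 = 7.6
  Communication 41 × 0.07 = 2.87
  Initiative 70 × 0.31 = 21.7
  Reliability 41 × 0.08 = 3.28
  Quality of work 83 × 0.05 = 4.15
  Leadership 95 × 0.16 = 15.2
Sum = 68.8
Bonus: 68.8 + 1 = 69.8
69.8 is ≥ 52 and < 70 → Developing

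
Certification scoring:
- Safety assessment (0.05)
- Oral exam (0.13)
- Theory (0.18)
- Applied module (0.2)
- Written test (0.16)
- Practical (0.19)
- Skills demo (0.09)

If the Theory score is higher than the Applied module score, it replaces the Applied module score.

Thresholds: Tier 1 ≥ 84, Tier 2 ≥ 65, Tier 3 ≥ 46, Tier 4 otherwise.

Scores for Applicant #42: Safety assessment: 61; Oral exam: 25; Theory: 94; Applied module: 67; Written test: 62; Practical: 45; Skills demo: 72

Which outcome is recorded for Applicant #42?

Tier 2

Theory (94) > Applied module (67), so Applied module counts as 94.
Weighted total:
  Safety assessment 61 × 0.05 = 3.05
  Oral exam 25 × 0.13 = 3.25
  Theory 94 × 0.18 = 16.92
  Applied module 94 × 0.2 = 18.8
  Written test 62 × 0.16 = 9.92
  Practical 45 × 0.19 = 8.55
  Skills demo 72 × 0.09 = 6.48
Sum = 66.97
66.97 is ≥ 65 and < 84 → Tier 2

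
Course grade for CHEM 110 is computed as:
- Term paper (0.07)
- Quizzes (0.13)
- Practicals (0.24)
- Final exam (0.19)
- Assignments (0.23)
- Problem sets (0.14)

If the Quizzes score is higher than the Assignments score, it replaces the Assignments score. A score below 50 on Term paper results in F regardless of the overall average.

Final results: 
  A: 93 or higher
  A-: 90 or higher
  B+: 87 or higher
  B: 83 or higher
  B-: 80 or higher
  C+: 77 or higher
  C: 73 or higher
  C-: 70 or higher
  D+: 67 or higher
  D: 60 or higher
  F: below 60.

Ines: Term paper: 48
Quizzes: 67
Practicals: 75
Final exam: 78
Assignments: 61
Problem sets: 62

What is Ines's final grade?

Quizzes (67) > Assignments (61), so Assignments counts as 67.
Term paper score 48 < 50: minimum not met.
Weighted total:
  Term paper 48 × 0.07 = 3.36
  Quizzes 67 × 0.13 = 8.71
  Practicals 75 × 0.24 = 18
  Final exam 78 × 0.19 = 14.82
  Assignments 67 × 0.23 = 15.41
  Problem sets 62 × 0.14 = 8.68
Sum = 68.98
Because the Term paper minimum was not met, the result is F.

F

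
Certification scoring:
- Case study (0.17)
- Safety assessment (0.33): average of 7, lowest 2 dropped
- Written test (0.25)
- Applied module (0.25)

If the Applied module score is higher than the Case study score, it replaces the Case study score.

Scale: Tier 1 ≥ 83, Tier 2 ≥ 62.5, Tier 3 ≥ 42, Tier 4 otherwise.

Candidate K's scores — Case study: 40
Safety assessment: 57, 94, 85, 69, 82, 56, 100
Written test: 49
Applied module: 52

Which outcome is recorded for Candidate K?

Tier 3

Safety assessment: drop 56, 57 → average of remaining 5 = 430/5 = 86
Applied module (52) > Case study (40), so Case study counts as 52.
Weighted total:
  Case study 52 × 0.17 = 8.84
  Safety assessment 86 × 0.33 = 28.38
  Written test 49 × 0.25 = 12.25
  Applied module 52 × 0.25 = 13
Sum = 62.47
62.47 is ≥ 42 and < 62.5 → Tier 3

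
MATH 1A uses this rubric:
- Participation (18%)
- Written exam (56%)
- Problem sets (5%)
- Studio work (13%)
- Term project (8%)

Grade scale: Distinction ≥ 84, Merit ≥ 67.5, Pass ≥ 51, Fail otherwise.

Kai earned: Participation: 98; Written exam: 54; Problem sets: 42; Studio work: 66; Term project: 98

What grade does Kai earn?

Pass

Weighted total:
  Participation 98 × 0.18 = 17.64
  Written exam 54 × 0.56 = 30.24
  Problem sets 42 × 0.05 = 2.1
  Studio work 66 × 0.13 = 8.58
  Term project 98 × 0.08 = 7.84
Sum = 66.4
66.4 is ≥ 51 and < 67.5 → Pass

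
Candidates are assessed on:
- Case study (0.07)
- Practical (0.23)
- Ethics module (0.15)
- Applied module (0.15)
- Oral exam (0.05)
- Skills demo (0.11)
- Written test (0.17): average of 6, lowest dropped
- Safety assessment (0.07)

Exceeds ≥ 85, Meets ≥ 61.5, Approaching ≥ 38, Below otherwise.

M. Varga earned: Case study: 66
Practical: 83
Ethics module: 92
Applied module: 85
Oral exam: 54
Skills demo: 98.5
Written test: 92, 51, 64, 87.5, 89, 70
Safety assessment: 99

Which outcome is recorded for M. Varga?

Meets

Written test: drop 51 → average of remaining 5 = 402.5/5 = 80.5
Weighted total:
  Case study 66 × 0.07 = 4.62
  Practical 83 × 0.23 = 19.09
  Ethics module 92 × 0.15 = 13.8
  Applied module 85 × 0.15 = 12.75
  Oral exam 54 × 0.05 = 2.7
  Skills demo 98.5 × 0.11 = 10.835
  Written test 80.5 × 0.17 = 13.685
  Safety assessment 99 × 0.07 = 6.93
Sum = 84.41
84.41 is ≥ 61.5 and < 85 → Meets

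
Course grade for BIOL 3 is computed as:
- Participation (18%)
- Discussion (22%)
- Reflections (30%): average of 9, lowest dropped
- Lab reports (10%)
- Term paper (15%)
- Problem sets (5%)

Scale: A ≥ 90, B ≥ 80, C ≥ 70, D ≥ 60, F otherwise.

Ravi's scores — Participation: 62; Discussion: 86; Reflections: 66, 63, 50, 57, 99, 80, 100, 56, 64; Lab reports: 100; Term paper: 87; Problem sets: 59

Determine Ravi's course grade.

C

Reflections: drop 50 → average of remaining 8 = 585/8 = 73.125
Weighted total:
  Participation 62 × 0.18 = 11.16
  Discussion 86 × 0.22 = 18.92
  Reflections 73.125 × 0.3 = 21.9375
  Lab reports 100 × 0.1 = 10
  Term paper 87 × 0.15 = 13.05
  Problem sets 59 × 0.05 = 2.95
Sum = 78.0175
78.0175 is ≥ 70 and < 80 → C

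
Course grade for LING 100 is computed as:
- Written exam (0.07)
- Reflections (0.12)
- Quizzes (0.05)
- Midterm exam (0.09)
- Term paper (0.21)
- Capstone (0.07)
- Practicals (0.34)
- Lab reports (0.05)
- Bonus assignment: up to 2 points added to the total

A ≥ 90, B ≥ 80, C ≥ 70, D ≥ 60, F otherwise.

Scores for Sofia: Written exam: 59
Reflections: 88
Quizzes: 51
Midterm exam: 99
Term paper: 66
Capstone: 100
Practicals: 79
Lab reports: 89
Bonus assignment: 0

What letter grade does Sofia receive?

Weighted total:
  Written exam 59 × 0.07 = 4.13
  Reflections 88 × 0.12 = 10.56
  Quizzes 51 × 0.05 = 2.55
  Midterm exam 99 × 0.09 = 8.91
  Term paper 66 × 0.21 = 13.86
  Capstone 100 × 0.07 = 7
  Practicals 79 × 0.34 = 26.86
  Lab reports 89 × 0.05 = 4.45
Sum = 78.32
Bonus assignment: 78.32 + 0 = 78.32
78.32 is ≥ 70 and < 80 → C

C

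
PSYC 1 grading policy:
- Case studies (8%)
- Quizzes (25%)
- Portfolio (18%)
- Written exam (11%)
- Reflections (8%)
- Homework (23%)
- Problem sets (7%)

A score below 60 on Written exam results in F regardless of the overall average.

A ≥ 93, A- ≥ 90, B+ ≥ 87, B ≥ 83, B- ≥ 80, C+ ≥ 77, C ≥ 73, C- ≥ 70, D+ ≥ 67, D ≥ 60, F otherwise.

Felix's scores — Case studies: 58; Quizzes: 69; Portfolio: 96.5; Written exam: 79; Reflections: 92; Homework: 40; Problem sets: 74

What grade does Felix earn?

D+

Written exam score 79 ≥ 60: minimum met.
Weighted total:
  Case studies 58 × 0.08 = 4.64
  Quizzes 69 × 0.25 = 17.25
  Portfolio 96.5 × 0.18 = 17.37
  Written exam 79 × 0.11 = 8.69
  Reflections 92 × 0.08 = 7.36
  Homework 40 × 0.23 = 9.2
  Problem sets 74 × 0.07 = 5.18
Sum = 69.69
69.69 is ≥ 67 and < 70 → D+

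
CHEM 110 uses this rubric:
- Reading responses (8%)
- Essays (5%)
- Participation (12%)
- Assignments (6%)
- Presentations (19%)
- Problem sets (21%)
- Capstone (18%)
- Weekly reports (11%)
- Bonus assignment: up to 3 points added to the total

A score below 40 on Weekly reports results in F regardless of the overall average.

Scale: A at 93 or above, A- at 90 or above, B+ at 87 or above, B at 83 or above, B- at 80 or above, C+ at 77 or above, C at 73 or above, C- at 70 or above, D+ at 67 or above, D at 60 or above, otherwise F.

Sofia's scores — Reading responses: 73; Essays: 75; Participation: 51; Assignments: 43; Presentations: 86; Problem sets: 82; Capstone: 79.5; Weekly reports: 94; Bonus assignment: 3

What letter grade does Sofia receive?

C+

Weekly reports score 94 ≥ 40: minimum met.
Weighted total:
  Reading responses 73 × 0.08 = 5.84
  Essays 75 × 0.05 = 3.75
  Participation 51 × 0.12 = 6.12
  Assignments 43 × 0.06 = 2.58
  Presentations 86 × 0.19 = 16.34
  Problem sets 82 × 0.21 = 17.22
  Capstone 79.5 × 0.18 = 14.31
  Weekly reports 94 × 0.11 = 10.34
Sum = 76.5
Bonus assignment: 76.5 + 3 = 79.5
79.5 is ≥ 77 and < 80 → C+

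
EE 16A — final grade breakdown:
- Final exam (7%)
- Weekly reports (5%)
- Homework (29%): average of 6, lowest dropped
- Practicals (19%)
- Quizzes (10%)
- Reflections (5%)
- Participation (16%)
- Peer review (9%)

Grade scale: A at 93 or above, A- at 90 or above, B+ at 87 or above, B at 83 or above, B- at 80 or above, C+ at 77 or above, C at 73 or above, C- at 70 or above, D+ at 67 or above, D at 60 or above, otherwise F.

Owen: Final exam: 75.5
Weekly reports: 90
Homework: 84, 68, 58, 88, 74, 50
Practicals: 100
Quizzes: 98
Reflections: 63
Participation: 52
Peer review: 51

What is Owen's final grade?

C

Homework: drop 50 → average of remaining 5 = 372/5 = 74.4
Weighted total:
  Final exam 75.5 × 0.07 = 5.285
  Weekly reports 90 × 0.05 = 4.5
  Homework 74.4 × 0.29 = 21.576
  Practicals 100 × 0.19 = 19
  Quizzes 98 × 0.1 = 9.8
  Reflections 63 × 0.05 = 3.15
  Participation 52 × 0.16 = 8.32
  Peer review 51 × 0.09 = 4.59
Sum = 76.221
76.221 is ≥ 73 and < 77 → C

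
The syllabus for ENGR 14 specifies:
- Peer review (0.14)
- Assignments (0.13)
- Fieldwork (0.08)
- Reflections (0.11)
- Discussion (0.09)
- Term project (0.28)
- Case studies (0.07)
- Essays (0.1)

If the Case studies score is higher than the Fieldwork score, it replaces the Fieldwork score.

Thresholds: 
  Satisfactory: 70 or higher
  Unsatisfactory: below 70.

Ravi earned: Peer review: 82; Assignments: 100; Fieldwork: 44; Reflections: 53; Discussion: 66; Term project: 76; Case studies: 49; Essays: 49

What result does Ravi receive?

Case studies (49) > Fieldwork (44), so Fieldwork counts as 49.
Weighted total:
  Peer review 82 × 0.14 = 11.48
  Assignments 100 × 0.13 = 13
  Fieldwork 49 × 0.08 = 3.92
  Reflections 53 × 0.11 = 5.83
  Discussion 66 × 0.09 = 5.94
  Term project 76 × 0.28 = 21.28
  Case studies 49 × 0.07 = 3.43
  Essays 49 × 0.1 = 4.9
Sum = 69.78
69.78 < 70 → Unsatisfactory

Unsatisfactory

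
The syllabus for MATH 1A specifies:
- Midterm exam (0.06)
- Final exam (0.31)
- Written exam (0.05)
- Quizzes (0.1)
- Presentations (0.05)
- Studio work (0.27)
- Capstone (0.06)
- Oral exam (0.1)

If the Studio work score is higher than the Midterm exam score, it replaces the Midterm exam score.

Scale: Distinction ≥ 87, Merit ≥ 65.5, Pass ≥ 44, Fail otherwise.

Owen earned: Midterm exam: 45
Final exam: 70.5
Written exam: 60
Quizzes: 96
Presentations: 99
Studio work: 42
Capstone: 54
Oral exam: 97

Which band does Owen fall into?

Studio work (42) ≤ Midterm exam (45), so Midterm exam stays at 45.
Weighted total:
  Midterm exam 45 × 0.06 = 2.7
  Final exam 70.5 × 0.31 = 21.855
  Written exam 60 × 0.05 = 3
  Quizzes 96 × 0.1 = 9.6
  Presentations 99 × 0.05 = 4.95
  Studio work 42 × 0.27 = 11.34
  Capstone 54 × 0.06 = 3.24
  Oral exam 97 × 0.1 = 9.7
Sum = 66.385
66.385 is ≥ 65.5 and < 87 → Merit

Merit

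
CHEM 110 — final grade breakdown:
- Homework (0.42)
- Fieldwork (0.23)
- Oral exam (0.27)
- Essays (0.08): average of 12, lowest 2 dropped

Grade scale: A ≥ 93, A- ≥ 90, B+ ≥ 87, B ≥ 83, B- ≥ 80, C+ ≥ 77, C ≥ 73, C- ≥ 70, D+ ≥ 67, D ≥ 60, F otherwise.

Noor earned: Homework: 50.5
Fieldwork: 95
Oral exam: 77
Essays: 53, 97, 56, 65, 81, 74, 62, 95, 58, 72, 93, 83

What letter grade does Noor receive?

C-

Essays: drop 53, 56 → average of remaining 10 = 780/10 = 78
Weighted total:
  Homework 50.5 × 0.42 = 21.21
  Fieldwork 95 × 0.23 = 21.85
  Oral exam 77 × 0.27 = 20.79
  Essays 78 × 0.08 = 6.24
Sum = 70.09
70.09 is ≥ 70 and < 73 → C-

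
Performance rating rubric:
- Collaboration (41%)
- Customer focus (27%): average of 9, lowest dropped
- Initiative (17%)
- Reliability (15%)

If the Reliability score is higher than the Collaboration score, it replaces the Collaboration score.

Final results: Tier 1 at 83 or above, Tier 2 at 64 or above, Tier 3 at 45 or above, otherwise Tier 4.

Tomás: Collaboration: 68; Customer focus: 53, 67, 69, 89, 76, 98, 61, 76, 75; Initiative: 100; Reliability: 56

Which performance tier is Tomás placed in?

Tier 2

Customer focus: drop 53 → average of remaining 8 = 611/8 = 76.375
Reliability (56) ≤ Collaboration (68), so Collaboration stays at 68.
Weighted total:
  Collaboration 68 × 0.41 = 27.88
  Customer focus 76.375 × 0.27 = 20.62125
  Initiative 100 × 0.17 = 17
  Reliability 56 × 0.15 = 8.4
Sum = 73.90125
73.90125 is ≥ 64 and < 83 → Tier 2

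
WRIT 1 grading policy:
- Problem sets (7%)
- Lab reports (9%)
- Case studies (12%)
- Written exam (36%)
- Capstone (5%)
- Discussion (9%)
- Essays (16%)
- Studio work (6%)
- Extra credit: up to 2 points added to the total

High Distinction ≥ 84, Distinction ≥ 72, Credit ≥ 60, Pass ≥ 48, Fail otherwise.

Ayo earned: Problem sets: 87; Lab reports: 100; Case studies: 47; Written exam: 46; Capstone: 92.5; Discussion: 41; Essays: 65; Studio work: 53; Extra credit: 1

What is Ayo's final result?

Weighted total:
  Problem sets 87 × 0.07 = 6.09
  Lab reports 100 × 0.09 = 9
  Case studies 47 × 0.12 = 5.64
  Written exam 46 × 0.36 = 16.56
  Capstone 92.5 × 0.05 = 4.625
  Discussion 41 × 0.09 = 3.69
  Essays 65 × 0.16 = 10.4
  Studio work 53 × 0.06 = 3.18
Sum = 59.185
Extra credit: 59.185 + 1 = 60.185
60.185 is ≥ 60 and < 72 → Credit

Credit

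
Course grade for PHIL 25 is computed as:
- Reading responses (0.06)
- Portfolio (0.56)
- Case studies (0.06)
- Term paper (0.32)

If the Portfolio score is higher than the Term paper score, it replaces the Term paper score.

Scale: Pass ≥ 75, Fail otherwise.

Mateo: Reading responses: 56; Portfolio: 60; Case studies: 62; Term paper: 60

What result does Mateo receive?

Fail

Portfolio (60) ≤ Term paper (60), so Term paper stays at 60.
Weighted total:
  Reading responses 56 × 0.06 = 3.36
  Portfolio 60 × 0.56 = 33.6
  Case studies 62 × 0.06 = 3.72
  Term paper 60 × 0.32 = 19.2
Sum = 59.88
59.88 < 75 → Fail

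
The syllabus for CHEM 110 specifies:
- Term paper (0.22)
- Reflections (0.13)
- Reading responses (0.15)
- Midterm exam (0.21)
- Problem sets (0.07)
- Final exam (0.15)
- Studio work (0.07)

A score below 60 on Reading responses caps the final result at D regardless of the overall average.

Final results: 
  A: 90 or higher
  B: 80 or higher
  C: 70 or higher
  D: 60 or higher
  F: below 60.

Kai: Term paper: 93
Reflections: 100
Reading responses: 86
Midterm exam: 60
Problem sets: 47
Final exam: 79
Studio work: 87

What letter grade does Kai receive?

B

Reading responses score 86 ≥ 60: minimum met.
Weighted total:
  Term paper 93 × 0.22 = 20.46
  Reflections 100 × 0.13 = 13
  Reading responses 86 × 0.15 = 12.9
  Midterm exam 60 × 0.21 = 12.6
  Problem sets 47 × 0.07 = 3.29
  Final exam 79 × 0.15 = 11.85
  Studio work 87 × 0.07 = 6.09
Sum = 80.19
80.19 is ≥ 80 and < 90 → B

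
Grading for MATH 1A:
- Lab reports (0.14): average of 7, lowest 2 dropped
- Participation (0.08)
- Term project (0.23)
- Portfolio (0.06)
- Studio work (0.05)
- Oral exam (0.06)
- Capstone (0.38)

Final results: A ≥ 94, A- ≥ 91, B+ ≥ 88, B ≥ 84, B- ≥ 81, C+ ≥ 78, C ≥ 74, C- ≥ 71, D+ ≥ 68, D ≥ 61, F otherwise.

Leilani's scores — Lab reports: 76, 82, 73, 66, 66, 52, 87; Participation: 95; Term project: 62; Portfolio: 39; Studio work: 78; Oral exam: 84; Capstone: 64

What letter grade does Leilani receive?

D+

Lab reports: drop 52, 66 → average of remaining 5 = 384/5 = 76.8
Weighted total:
  Lab reports 76.8 × 0.14 = 10.752
  Participation 95 × 0.08 = 7.6
  Term project 62 × 0.23 = 14.26
  Portfolio 39 × 0.06 = 2.34
  Studio work 78 × 0.05 = 3.9
  Oral exam 84 × 0.06 = 5.04
  Capstone 64 × 0.38 = 24.32
Sum = 68.212
68.212 is ≥ 68 and < 71 → D+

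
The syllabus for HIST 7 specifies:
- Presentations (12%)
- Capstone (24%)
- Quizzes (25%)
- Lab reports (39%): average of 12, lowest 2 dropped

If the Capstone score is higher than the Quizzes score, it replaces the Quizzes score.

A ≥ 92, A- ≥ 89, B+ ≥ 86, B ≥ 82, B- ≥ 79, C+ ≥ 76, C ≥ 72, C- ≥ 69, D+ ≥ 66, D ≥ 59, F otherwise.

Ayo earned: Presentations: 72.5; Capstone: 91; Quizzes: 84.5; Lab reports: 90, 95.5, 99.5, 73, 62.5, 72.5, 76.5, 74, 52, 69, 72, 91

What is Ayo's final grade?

B

Lab reports: drop 52, 62.5 → average of remaining 10 = 813/10 = 81.3
Capstone (91) > Quizzes (84.5), so Quizzes counts as 91.
Weighted total:
  Presentations 72.5 × 0.12 = 8.7
  Capstone 91 × 0.24 = 21.84
  Quizzes 91 × 0.25 = 22.75
  Lab reports 81.3 × 0.39 = 31.707
Sum = 84.997
84.997 is ≥ 82 and < 86 → B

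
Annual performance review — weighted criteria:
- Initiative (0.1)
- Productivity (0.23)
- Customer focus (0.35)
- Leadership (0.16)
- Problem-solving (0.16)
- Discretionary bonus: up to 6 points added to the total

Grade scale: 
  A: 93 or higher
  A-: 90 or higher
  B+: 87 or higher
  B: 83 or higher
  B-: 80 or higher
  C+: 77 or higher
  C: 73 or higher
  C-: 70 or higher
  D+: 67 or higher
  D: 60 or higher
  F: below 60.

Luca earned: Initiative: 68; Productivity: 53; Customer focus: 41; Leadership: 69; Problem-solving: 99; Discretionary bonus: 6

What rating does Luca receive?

D

Weighted total:
  Initiative 68 × 0.1 = 6.8
  Productivity 53 × 0.23 = 12.19
  Customer focus 41 × 0.35 = 14.35
  Leadership 69 × 0.16 = 11.04
  Problem-solving 99 × 0.16 = 15.84
Sum = 60.22
Discretionary bonus: 60.22 + 6 = 66.22
66.22 is ≥ 60 and < 67 → D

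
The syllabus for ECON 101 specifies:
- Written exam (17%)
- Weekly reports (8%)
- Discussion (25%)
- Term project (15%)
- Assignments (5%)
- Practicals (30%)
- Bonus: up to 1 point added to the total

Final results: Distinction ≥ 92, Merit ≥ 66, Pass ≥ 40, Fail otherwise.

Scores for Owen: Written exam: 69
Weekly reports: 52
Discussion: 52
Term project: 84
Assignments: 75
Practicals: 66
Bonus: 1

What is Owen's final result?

Weighted total:
  Written exam 69 × 0.17 = 11.73
  Weekly reports 52 × 0.08 = 4.16
  Discussion 52 × 0.25 = 13
  Term project 84 × 0.15 = 12.6
  Assignments 75 × 0.05 = 3.75
  Practicals 66 × 0.3 = 19.8
Sum = 65.04
Bonus: 65.04 + 1 = 66.04
66.04 is ≥ 66 and < 92 → Merit

Merit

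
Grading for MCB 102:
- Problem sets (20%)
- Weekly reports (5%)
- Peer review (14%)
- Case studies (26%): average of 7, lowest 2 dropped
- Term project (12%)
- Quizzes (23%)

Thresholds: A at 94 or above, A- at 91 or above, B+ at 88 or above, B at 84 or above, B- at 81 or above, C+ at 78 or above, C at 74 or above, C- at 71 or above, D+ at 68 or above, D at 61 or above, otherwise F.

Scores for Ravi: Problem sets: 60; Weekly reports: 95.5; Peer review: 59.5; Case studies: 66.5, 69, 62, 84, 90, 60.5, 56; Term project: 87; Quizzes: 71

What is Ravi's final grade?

C-

Case studies: drop 56, 60.5 → average of remaining 5 = 371.5/5 = 74.3
Weighted total:
  Problem sets 60 × 0.2 = 12
  Weekly reports 95.5 × 0.05 = 4.775
  Peer review 59.5 × 0.14 = 8.33
  Case studies 74.3 × 0.26 = 19.318
  Term project 87 × 0.12 = 10.44
  Quizzes 71 × 0.23 = 16.33
Sum = 71.193
71.193 is ≥ 71 and < 74 → C-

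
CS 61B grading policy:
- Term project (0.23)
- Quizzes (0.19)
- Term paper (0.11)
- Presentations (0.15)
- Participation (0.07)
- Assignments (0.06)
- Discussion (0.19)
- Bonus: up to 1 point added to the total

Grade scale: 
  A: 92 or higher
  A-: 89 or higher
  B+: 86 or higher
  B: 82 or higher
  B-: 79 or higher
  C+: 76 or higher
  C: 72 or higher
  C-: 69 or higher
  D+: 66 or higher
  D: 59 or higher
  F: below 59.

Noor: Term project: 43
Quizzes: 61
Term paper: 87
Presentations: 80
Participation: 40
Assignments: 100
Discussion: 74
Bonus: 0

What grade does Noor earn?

D

Weighted total:
  Term project 43 × 0.23 = 9.89
  Quizzes 61 × 0.19 = 11.59
  Term paper 87 × 0.11 = 9.57
  Presentations 80 × 0.15 = 12
  Participation 40 × 0.07 = 2.8
  Assignments 100 × 0.06 = 6
  Discussion 74 × 0.19 = 14.06
Sum = 65.91
Bonus: 65.91 + 0 = 65.91
65.91 is ≥ 59 and < 66 → D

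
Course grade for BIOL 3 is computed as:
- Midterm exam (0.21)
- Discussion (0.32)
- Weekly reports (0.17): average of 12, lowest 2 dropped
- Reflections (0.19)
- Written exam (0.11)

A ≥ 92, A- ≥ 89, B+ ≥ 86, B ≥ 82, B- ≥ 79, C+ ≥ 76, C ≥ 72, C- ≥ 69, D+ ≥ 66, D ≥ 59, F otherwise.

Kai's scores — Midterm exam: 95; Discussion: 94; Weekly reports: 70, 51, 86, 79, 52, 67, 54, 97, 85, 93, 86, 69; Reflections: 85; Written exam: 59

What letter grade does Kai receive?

B+

Weekly reports: drop 51, 52 → average of remaining 10 = 786/10 = 78.6
Weighted total:
  Midterm exam 95 × 0.21 = 19.95
  Discussion 94 × 0.32 = 30.08
  Weekly reports 78.6 × 0.17 = 13.362
  Reflections 85 × 0.19 = 16.15
  Written exam 59 × 0.11 = 6.49
Sum = 86.032
86.032 is ≥ 86 and < 89 → B+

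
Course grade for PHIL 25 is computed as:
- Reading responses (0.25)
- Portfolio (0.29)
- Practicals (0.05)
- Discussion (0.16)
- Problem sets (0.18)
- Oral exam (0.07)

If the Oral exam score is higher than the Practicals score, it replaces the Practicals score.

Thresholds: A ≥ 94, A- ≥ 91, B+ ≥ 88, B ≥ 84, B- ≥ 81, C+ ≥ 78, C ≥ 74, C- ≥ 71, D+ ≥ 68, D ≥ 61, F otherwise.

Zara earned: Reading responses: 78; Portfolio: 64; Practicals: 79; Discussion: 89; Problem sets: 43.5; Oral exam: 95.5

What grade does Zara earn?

C-

Oral exam (95.5) > Practicals (79), so Practicals counts as 95.5.
Weighted total:
  Reading responses 78 × 0.25 = 19.5
  Portfolio 64 × 0.29 = 18.56
  Practicals 95.5 × 0.05 = 4.775
  Discussion 89 × 0.16 = 14.24
  Problem sets 43.5 × 0.18 = 7.83
  Oral exam 95.5 × 0.07 = 6.685
Sum = 71.59
71.59 is ≥ 71 and < 74 → C-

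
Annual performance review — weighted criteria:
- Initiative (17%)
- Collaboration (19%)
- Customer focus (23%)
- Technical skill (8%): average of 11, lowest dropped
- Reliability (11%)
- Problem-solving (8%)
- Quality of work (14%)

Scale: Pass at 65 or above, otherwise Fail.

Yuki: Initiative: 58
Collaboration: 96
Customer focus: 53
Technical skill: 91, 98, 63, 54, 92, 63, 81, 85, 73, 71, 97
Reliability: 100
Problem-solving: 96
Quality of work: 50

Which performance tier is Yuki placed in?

Pass

Technical skill: drop 54 → average of remaining 10 = 814/10 = 81.4
Weighted total:
  Initiative 58 × 0.17 = 9.86
  Collaboration 96 × 0.19 = 18.24
  Customer focus 53 × 0.23 = 12.19
  Technical skill 81.4 × 0.08 = 6.512
  Reliability 100 × 0.11 = 11
  Problem-solving 96 × 0.08 = 7.68
  Quality of work 50 × 0.14 = 7
Sum = 72.482
72.482 ≥ 65 → Pass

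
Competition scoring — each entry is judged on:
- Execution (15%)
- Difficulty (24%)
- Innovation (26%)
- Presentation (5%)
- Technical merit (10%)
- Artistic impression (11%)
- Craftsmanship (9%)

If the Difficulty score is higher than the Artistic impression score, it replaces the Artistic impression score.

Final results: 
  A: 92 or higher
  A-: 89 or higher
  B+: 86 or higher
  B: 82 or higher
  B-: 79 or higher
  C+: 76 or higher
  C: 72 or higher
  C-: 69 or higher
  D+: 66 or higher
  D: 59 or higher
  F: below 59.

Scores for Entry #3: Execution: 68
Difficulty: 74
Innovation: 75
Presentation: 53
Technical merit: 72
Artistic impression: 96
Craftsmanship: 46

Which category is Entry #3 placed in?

C

Difficulty (74) ≤ Artistic impression (96), so Artistic impression stays at 96.
Weighted total:
  Execution 68 × 0.15 = 10.2
  Difficulty 74 × 0.24 = 17.76
  Innovation 75 × 0.26 = 19.5
  Presentation 53 × 0.05 = 2.65
  Technical merit 72 × 0.1 = 7.2
  Artistic impression 96 × 0.11 = 10.56
  Craftsmanship 46 × 0.09 = 4.14
Sum = 72.01
72.01 is ≥ 72 and < 76 → C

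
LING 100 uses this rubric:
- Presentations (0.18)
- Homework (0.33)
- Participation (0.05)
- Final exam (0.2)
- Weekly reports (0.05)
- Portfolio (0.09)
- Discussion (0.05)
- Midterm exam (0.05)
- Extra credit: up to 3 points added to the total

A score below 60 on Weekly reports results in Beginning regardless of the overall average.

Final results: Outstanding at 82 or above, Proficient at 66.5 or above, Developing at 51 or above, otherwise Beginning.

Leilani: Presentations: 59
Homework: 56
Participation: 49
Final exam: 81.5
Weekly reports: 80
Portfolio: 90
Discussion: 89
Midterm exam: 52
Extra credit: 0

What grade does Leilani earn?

Weekly reports score 80 ≥ 60: minimum met.
Weighted total:
  Presentations 59 × 0.18 = 10.62
  Homework 56 × 0.33 = 18.48
  Participation 49 × 0.05 = 2.45
  Final exam 81.5 × 0.2 = 16.3
  Weekly reports 80 × 0.05 = 4
  Portfolio 90 × 0.09 = 8.1
  Discussion 89 × 0.05 = 4.45
  Midterm exam 52 × 0.05 = 2.6
Sum = 67
Extra credit: 67 + 0 = 67
67 is ≥ 66.5 and < 82 → Proficient

Proficient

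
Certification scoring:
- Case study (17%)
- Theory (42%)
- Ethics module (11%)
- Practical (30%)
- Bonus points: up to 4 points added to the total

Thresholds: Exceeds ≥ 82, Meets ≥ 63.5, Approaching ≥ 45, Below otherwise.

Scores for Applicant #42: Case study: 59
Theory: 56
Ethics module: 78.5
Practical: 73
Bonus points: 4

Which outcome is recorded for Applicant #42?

Weighted total:
  Case study 59 × 0.17 = 10.03
  Theory 56 × 0.42 = 23.52
  Ethics module 78.5 × 0.11 = 8.635
  Practical 73 × 0.3 = 21.9
Sum = 64.085
Bonus points: 64.085 + 4 = 68.085
68.085 is ≥ 63.5 and < 82 → Meets

Meets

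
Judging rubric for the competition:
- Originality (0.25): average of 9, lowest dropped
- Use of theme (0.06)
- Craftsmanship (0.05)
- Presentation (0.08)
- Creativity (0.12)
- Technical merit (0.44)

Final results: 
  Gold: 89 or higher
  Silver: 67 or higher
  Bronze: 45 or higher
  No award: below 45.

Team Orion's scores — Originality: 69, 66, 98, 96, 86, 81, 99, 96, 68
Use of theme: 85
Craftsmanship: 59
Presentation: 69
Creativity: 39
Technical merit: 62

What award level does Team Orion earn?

Originality: drop 66 → average of remaining 8 = 693/8 = 86.625
Weighted total:
  Originality 86.625 × 0.25 = 21.65625
  Use of theme 85 × 0.06 = 5.1
  Craftsmanship 59 × 0.05 = 2.95
  Presentation 69 × 0.08 = 5.52
  Creativity 39 × 0.12 = 4.68
  Technical merit 62 × 0.44 = 27.28
Sum = 67.18625
67.18625 is ≥ 67 and < 89 → Silver

Silver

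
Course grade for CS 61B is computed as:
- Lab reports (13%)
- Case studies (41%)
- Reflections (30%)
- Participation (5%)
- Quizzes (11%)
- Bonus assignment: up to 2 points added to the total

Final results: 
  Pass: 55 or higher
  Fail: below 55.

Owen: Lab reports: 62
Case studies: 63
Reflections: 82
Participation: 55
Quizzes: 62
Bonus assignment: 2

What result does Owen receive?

Weighted total:
  Lab reports 62 × 0.13 = 8.06
  Case studies 63 × 0.41 = 25.83
  Reflections 82 × 0.3 = 24.6
  Participation 55 × 0.05 = 2.75
  Quizzes 62 × 0.11 = 6.82
Sum = 68.06
Bonus assignment: 68.06 + 2 = 70.06
70.06 ≥ 55 → Pass

Pass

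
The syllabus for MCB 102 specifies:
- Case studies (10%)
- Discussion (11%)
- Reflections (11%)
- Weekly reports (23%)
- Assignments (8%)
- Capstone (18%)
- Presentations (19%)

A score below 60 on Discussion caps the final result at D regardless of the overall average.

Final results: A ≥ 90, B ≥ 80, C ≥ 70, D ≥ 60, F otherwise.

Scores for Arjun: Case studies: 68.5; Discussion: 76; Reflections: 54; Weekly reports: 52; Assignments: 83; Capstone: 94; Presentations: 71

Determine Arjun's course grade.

Discussion score 76 ≥ 60: minimum met.
Weighted total:
  Case studies 68.5 × 0.1 = 6.85
  Discussion 76 × 0.11 = 8.36
  Reflections 54 × 0.11 = 5.94
  Weekly reports 52 × 0.23 = 11.96
  Assignments 83 × 0.08 = 6.64
  Capstone 94 × 0.18 = 16.92
  Presentations 71 × 0.19 = 13.49
Sum = 70.16
70.16 is ≥ 70 and < 80 → C

C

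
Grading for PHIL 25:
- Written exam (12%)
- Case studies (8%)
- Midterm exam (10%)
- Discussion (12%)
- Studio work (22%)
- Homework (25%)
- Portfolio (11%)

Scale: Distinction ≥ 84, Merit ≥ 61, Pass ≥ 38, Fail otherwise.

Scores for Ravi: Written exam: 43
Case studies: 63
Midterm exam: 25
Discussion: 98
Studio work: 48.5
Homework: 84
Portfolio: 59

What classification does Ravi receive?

Merit

Weighted total:
  Written exam 43 × 0.12 = 5.16
  Case studies 63 × 0.08 = 5.04
  Midterm exam 25 × 0.1 = 2.5
  Discussion 98 × 0.12 = 11.76
  Studio work 48.5 × 0.22 = 10.67
  Homework 84 × 0.25 = 21
  Portfolio 59 × 0.11 = 6.49
Sum = 62.62
62.62 is ≥ 61 and < 84 → Merit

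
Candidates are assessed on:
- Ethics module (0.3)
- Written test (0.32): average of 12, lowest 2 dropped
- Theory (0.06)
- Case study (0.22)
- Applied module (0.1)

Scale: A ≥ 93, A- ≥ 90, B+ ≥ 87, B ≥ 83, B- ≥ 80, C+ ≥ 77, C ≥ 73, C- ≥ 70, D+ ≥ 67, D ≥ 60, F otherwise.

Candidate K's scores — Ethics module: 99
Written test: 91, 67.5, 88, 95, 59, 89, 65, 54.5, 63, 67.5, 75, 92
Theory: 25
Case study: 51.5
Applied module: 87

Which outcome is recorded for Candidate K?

Written test: drop 54.5, 59 → average of remaining 10 = 793/10 = 79.3
Weighted total:
  Ethics module 99 × 0.3 = 29.7
  Written test 79.3 × 0.32 = 25.376
  Theory 25 × 0.06 = 1.5
  Case study 51.5 × 0.22 = 11.33
  Applied module 87 × 0.1 = 8.7
Sum = 76.606
76.606 is ≥ 73 and < 77 → C

C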